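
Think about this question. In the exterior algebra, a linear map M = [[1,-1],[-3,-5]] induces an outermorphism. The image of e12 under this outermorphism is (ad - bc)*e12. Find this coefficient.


The outermorphism of a linear map f sends e1^e2 to f(e1)^f(e2).
f(e1) = 1*e1 - 3*e2
f(e2) = -1*e1 - 5*e2
f(e1) ^ f(e2) = (1*e1 - 3*e2) ^ (-1*e1 - 5*e2)
= 1*(-5)*e12 + (-3)*(-1)*e21
= (-5 - 3)*e12
= -8*e12
Coefficient = -8


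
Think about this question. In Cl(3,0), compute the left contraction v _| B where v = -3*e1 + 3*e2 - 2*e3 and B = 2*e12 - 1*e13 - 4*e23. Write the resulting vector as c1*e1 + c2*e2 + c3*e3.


Left contraction v _| B = <vB>_1 (grade-1 part of the geometric product vB).
Using e1_|e12 = e2, e2_|e12 = -e1, e1_|e13 = e3, e3_|e13 = -e1, e2_|e23 = e3, e3_|e23 = -e2:
e1 coeff: -v2*b12 - v3*b13 = -(3)*(2) - (-2)*(-1) = -8
e2 coeff: v1*b12 - v3*b23 = (-3)*(2) - (-2)*(-4) = -14
e3 coeff: v1*b13 + v2*b23 = (-3)*(-1) + (3)*(-4) = -9
v _| B = -8*e1 - 14*e2 - 9*e3


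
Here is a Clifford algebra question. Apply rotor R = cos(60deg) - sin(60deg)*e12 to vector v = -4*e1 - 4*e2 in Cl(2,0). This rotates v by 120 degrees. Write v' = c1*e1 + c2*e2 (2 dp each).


Rotor R = cos(60deg) - sin(60deg)*e12
Rotation angle theta = 2 * 60 = 120 degrees
v' = R*v*~R rotates v by theta.
cos(120deg) = -0.5000, sin(120deg) = 0.8660
v'_1 = -4*cos(120deg) - (-4)*sin(120deg)
= -4*(-0.5000) - (-4)*0.8660
= 5.46
v'_2 = -4*sin(120deg) + (-4)*cos(120deg)
= -4*0.8660 + (-4)*(-0.5000)
= -1.46
v' = 5.46*e1 - 1.46*e2


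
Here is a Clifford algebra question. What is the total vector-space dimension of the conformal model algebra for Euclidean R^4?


The conformal model of R^4 uses Cl(5,1): the 4 Euclidean generators plus two extra orthogonal generators e+ (e+^2 = +1) and e- (e-^2 = -1), from which the null vectors e0, einf are built.
Number of generators m = 4 + 2 = 6.
dim Cl(p,q) = 2^m = 2^6 = 64


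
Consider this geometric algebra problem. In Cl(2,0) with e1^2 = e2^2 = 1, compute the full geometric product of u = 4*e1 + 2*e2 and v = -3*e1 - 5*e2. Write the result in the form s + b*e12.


Expand: (4*e1 + 2*e2)(-3*e1 - 5*e2)
= 4*(-3)*e1e1 + 4*(-5)*e1e2 + 2*(-3)*e2e1 + 2*(-5)*e2e2
Using e1^2 = e2^2 = 1, e2e1 = -e1e2:
Scalar part s = 4*(-3) + 2*(-5) = -12 + (-10) = -22
Bivector part b = 4*(-5) - 2*(-3) = -20 - (-6) = -14
uv = -22 - 14*e12


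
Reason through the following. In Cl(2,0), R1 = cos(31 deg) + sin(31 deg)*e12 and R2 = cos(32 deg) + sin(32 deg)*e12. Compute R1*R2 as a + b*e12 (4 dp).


Same-plane rotors commute and their half-angles add:
R1*R2 = cos(a1 + a2) + sin(a1 + a2)*e12.
a1 + a2 = 31 + 32 = 63 deg
cos(63 deg) = 0.4540
sin(63 deg) = 0.8910
R1*R2 = 0.4540 + 0.8910*e12


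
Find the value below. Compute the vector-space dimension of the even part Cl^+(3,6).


Even subalgebra dimension = 2^(n-1)
n = 3 + 6 = 9
2^(9 - 1) = 2^8 = 256
Verification: sum of C(9,k) for even k = 1 + 36 + 126 + 84 + 9 = 256
Result = 256


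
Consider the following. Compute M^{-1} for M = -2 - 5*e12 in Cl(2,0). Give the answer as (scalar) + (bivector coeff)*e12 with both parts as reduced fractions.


M = -2 - 5*e12, where e12^2 = -1.
Since M commutes with its reverse ~M = a - b*e12, M * ~M = a^2 - b^2*e12^2 = a^2 + b^2.
So M^{-1} = ~M / (a^2 + b^2) = (a - b*e12)/(a^2 + b^2).
a^2 + b^2 = 4 + 25 = 29
Scalar part = -2/29 = -2/29
Bivector coeff = 5/29 = 5/29
M^{-1} = -2/29 + 5/29*e12


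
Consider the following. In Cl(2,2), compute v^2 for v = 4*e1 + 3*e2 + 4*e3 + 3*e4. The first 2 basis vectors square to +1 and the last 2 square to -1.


v^2 = sum of c_i^2 * e_i^2
Positive signature terms (e_i^2 = +1): 4^2 + 3^2 = 25
Negative signature terms (e_j^2 = -1): 4^2 + 3^2 = 25
v^2 = 25 - 25 = 0


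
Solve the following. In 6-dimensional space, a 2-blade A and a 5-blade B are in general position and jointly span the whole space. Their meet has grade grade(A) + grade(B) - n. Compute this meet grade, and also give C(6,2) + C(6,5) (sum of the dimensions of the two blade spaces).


Meet grade = grade(A) + grade(B) - n
= 2 + 5 - 6 = 1
C(6,2) = 15
C(6,5) = 6
dim_A + dim_B = 15 + 6 = 21


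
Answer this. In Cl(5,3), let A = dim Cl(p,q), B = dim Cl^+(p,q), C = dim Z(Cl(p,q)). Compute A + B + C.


n = 5 + 3 = 8
Total dim = 2^8 = 256
Even subalgebra dim = 2^7 = 128
n is even, so center dim = 1
Sum = 256 + 128 + 1 = 385


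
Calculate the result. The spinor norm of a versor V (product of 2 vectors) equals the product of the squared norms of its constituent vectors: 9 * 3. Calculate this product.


Spinor norm N(V) = |v1|^2 * |v2|^2 * ... * |v2|^2
= 9 * 3
Running product: 9, 27
N(V) = 27


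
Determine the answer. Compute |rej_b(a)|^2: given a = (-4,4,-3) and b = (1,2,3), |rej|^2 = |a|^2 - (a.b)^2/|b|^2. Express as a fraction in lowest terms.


|a|^2 = (-4)^2 + 4^2 + (-3)^2 = 41
|b|^2 = 1^2 + 2^2 + 3^2 = 14
a . b = (-4)*1 + 4*2 + (-3)*3 = -5
(a.b)^2 = (-5)^2 = 25
|rej|^2 = 41 - 25/14
= (574 - 25)/14
= 549/14
In lowest terms: 549/14


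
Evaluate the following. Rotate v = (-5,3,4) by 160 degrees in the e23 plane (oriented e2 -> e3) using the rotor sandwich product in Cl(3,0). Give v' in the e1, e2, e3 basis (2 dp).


Rotor R = cos(80deg) - sin(80deg)*e23
Rotation angle theta = 2 * 80 = 160 degrees in the e23 plane (e2 -> e3).
The component perpendicular to the plane (e1) is invariant: v'_1 = v1 = -5.00
cos(160deg) = -0.9397, sin(160deg) = 0.3420
v'_2 = v2*cos(theta) - v3*sin(theta) = 3*(-0.9397) - 4*0.3420 = -4.19
v'_3 = v2*sin(theta) + v3*cos(theta) = 3*0.3420 + 4*(-0.9397) = -2.73
v' = -5.00*e1 - 4.19*e2 - 2.73*e3


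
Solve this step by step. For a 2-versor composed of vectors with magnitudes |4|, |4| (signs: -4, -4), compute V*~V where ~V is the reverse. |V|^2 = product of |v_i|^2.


Each vector v_i has |v_i|^2 = s_i^2
Squared scales: (-4)^2 = 16, (-4)^2 = 16
|V|^2 = 16 * 16
= 256


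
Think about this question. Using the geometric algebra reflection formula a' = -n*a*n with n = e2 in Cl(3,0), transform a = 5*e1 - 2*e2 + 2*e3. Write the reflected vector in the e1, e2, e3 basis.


Reflection formula: a' = -n*a*n, with n = e2 (unit vector, n^2 = 1).
For reflection through hyperplane perp to e2:
The component along e2 flips sign, others stay.
a = (5, -2, 2)
a' = (5, 2, 2)
a' = 5*e1 + 2*e2 + 2*e3


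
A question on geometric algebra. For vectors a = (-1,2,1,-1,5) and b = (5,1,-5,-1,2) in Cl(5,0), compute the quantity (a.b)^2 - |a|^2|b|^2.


a . b = (-1)*5 + 2*1 + 1*(-5) + (-1)*(-1) + 5*2
= -5 + 2 + (-5) + 1 + 10 = 3
|a|^2 = (-1)^2 + 2^2 + 1^2 + (-1)^2 + 5^2 = 32
|b|^2 = 5^2 + 1^2 + (-5)^2 + (-1)^2 + 2^2 = 56
(a.b)^2 = 3^2 = 9
|a|^2 * |b|^2 = 32 * 56 = 1792
Result = 9 - 1792 = -1783


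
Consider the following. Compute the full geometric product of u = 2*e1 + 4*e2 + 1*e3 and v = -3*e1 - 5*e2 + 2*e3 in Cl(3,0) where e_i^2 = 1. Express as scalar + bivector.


In Cl(3,0): e_i^2 = 1, e_ie_j = -e_je_i for i != j.
Scalar part = u . v = 2*(-3) + 4*(-5) + 1*2
= -6 + (-20) + 2 = -24
e12 coeff = 2*(-5) - 4*(-3) = -10 - (-12) = 2
e13 coeff = 2*2 - 1*(-3) = 4 - (-3) = 7
e23 coeff = 4*2 - 1*(-5) = 8 - (-5) = 13
uv = -24 + 2*e12 + 7*e13 + 13*e23


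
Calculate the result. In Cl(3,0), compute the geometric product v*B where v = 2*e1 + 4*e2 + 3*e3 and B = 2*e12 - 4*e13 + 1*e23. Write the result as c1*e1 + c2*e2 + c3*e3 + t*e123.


vB has grade-1 (vector) and grade-3 (trivector) parts: vB = (v _| B) + (v ^ B).
Vector part <vB>_1:
  e1: -v2*b12 - v3*b13 = -(4)*(2) - (3)*(-4) = 4
  e2: v1*b12 - v3*b23 = (2)*(2) - (3)*(1) = 1
  e3: v1*b13 + v2*b23 = (2)*(-4) + (4)*(1) = -4
Trivector part <vB>_3:
  e123: v1*b23 - v2*b13 + v3*b12 = (2)*(1) - (4)*(-4) + (3)*(2) = 24
vB = 4*e1 + 1*e2 - 4*e3 + 24*e123


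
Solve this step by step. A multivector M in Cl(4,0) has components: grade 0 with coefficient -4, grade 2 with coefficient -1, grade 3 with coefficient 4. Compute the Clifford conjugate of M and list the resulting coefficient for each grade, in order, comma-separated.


Clifford conjugate sign for grade k: (-1)^(k(k+1)/2)
Grade 0: (-1)^(0*1/2) = (-1)^0 = 1, coeff -4 -> -4
Grade 2: (-1)^(2*3/2) = (-1)^3 = -1, coeff -1 -> 1
Grade 3: (-1)^(3*4/2) = (-1)^6 = 1, coeff 4 -> 4
Conjugated coefficients: -4, 1, 4


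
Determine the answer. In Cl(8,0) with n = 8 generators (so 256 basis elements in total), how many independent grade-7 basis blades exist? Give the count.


Number of grade-k basis blades in Cl(p,q) with n = p + q is C(n, k).
n = 8 + 0 = 8
C(8, 7) = 8! / (7! * 1!)
= 40320 / (5040 * 1)
= 8


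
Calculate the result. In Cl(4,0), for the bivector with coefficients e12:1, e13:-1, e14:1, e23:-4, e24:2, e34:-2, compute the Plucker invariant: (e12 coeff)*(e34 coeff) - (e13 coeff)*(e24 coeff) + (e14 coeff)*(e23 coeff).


Plucker relation: af - be + cd
a*f = 1*(-2) = -2
b*e = (-1)*2 = -2
c*d = 1*(-4) = -4
af - be + cd = -2 - (-2) + (-4)
= -4


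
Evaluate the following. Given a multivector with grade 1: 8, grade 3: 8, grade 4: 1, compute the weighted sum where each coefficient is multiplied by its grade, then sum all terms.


Grade-weighted sum = sum of grade_k * coefficient_k
1*8 = 8
3*8 = 24
4*1 = 4
Total = 8 + 24 + 4 = 36


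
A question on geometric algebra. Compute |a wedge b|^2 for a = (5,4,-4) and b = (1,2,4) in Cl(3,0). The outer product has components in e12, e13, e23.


a wedge b = (a1*b2 - a2*b1)*e12 + (a1*b3 - a3*b1)*e13 + (a2*b3 - a3*b2)*e23
e12 coeff: 5*2 - 4*1 = 10 - 4 = 6
e13 coeff: 5*4 - (-4)*1 = 20 - (-4) = 24
e23 coeff: 4*4 - (-4)*2 = 16 - (-8) = 24
|a wedge b|^2 = 6^2 + 24^2 + 24^2
= 36 + 576 + 576
= 1188


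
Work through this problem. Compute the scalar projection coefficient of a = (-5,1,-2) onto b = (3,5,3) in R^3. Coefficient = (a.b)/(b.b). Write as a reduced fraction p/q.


Projection coefficient = (a . b) / (b . b)
a . b = (-5)*3 + 1*5 + (-2)*3
= -15 + 5 + (-6) = -16
b . b = 3^2 + 5^2 + 3^2
= 9 + 25 + 9 = 43
Coefficient = -16/43
In lowest terms: -16/43


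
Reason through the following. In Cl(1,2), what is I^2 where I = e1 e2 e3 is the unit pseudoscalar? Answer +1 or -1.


The pseudoscalar I = e1...e_n (product of all n generators) of Cl(p,q) satisfies I^2 = (-1)^(q + n(n-1)/2).
p = 1, q = 2, n = p + q = 3
n(n-1)/2 = 3 * 2 / 2 = 3
Exponent = q + n(n-1)/2 = 2 + 3 = 5
I^2 = (-1)^5 = -1


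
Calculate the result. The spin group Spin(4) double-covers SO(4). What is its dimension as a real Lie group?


Spin(n) double-covers SO(n); both have Lie algebra so(n) of dimension n(n-1)/2.
n = 4
n(n-1) = 4 * 3 = 12
dim Spin(4) = 12/2 = 6


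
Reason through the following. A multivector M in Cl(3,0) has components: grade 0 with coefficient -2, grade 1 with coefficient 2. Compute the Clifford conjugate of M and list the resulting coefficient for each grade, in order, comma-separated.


Clifford conjugate sign for grade k: (-1)^(k(k+1)/2)
Grade 0: (-1)^(0*1/2) = (-1)^0 = 1, coeff -2 -> -2
Grade 1: (-1)^(1*2/2) = (-1)^1 = -1, coeff 2 -> -2
Conjugated coefficients: -2, -2


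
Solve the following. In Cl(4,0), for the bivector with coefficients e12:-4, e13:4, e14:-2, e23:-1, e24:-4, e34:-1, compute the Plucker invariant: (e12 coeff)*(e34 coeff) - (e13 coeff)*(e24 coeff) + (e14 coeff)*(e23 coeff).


Plucker relation: af - be + cd
a*f = (-4)*(-1) = 4
b*e = 4*(-4) = -16
c*d = (-2)*(-1) = 2
af - be + cd = 4 - (-16) + 2
= 22


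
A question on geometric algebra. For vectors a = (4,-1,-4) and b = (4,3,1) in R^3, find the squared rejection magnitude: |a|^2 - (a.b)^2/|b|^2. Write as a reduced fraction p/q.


|a|^2 = 4^2 + (-1)^2 + (-4)^2 = 33
|b|^2 = 4^2 + 3^2 + 1^2 = 26
a . b = 4*4 + (-1)*3 + (-4)*1 = 9
(a.b)^2 = 9^2 = 81
|rej|^2 = 33 - 81/26
= (858 - 81)/26
= 777/26
In lowest terms: 777/26


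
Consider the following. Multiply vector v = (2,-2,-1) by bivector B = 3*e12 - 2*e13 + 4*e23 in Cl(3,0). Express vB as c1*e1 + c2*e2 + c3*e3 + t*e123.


vB has grade-1 (vector) and grade-3 (trivector) parts: vB = (v _| B) + (v ^ B).
Vector part <vB>_1:
  e1: -v2*b12 - v3*b13 = -(-2)*(3) - (-1)*(-2) = 4
  e2: v1*b12 - v3*b23 = (2)*(3) - (-1)*(4) = 10
  e3: v1*b13 + v2*b23 = (2)*(-2) + (-2)*(4) = -12
Trivector part <vB>_3:
  e123: v1*b23 - v2*b13 + v3*b12 = (2)*(4) - (-2)*(-2) + (-1)*(3) = 1
vB = 4*e1 + 10*e2 - 12*e3 + 1*e123


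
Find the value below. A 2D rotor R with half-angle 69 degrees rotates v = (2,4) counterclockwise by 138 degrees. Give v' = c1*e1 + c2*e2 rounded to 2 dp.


Rotor R = cos(69deg) - sin(69deg)*e12
Rotation angle theta = 2 * 69 = 138 degrees
v' = R*v*~R rotates v by theta.
cos(138deg) = -0.7431, sin(138deg) = 0.6691
v'_1 = 2*cos(138deg) - 4*sin(138deg)
= 2*(-0.7431) - 4*0.6691
= -4.16
v'_2 = 2*sin(138deg) + 4*cos(138deg)
= 2*0.6691 + 4*(-0.7431)
= -1.63
v' = -4.16*e1 - 1.63*e2


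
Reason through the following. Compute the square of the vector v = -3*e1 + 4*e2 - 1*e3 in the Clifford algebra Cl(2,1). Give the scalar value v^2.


v^2 = sum of c_i^2 * e_i^2
Positive signature terms (e_i^2 = +1): (-3)^2 + 4^2 = 25
Negative signature terms (e_j^2 = -1): (-1)^2 = 1
v^2 = 25 - 1 = 24


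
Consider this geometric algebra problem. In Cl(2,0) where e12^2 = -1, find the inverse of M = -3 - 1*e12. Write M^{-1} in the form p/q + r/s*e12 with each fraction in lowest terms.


M = -3 - 1*e12, where e12^2 = -1.
Since M commutes with its reverse ~M = a - b*e12, M * ~M = a^2 - b^2*e12^2 = a^2 + b^2.
So M^{-1} = ~M / (a^2 + b^2) = (a - b*e12)/(a^2 + b^2).
a^2 + b^2 = 9 + 1 = 10
Scalar part = -3/10 = -3/10
Bivector coeff = 1/10 = 1/10
M^{-1} = -3/10 + 1/10*e12


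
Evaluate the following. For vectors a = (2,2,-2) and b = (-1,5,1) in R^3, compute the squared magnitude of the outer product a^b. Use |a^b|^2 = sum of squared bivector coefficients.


a wedge b = (a1*b2 - a2*b1)*e12 + (a1*b3 - a3*b1)*e13 + (a2*b3 - a3*b2)*e23
e12 coeff: 2*5 - 2*(-1) = 10 - (-2) = 12
e13 coeff: 2*1 - (-2)*(-1) = 2 - 2 = 0
e23 coeff: 2*1 - (-2)*5 = 2 - (-10) = 12
|a wedge b|^2 = 12^2 + 0^2 + 12^2
= 144 + 0 + 144
= 288


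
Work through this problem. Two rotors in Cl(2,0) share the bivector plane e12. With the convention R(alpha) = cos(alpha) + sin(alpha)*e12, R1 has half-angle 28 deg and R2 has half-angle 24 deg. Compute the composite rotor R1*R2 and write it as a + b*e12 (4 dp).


Same-plane rotors commute and their half-angles add:
R1*R2 = cos(a1 + a2) + sin(a1 + a2)*e12.
a1 + a2 = 28 + 24 = 52 deg
cos(52 deg) = 0.6157
sin(52 deg) = 0.7880
R1*R2 = 0.6157 + 0.7880*e12


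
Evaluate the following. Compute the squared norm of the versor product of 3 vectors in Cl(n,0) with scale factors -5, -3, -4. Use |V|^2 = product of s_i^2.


Each vector v_i has |v_i|^2 = s_i^2
Squared scales: (-5)^2 = 25, (-3)^2 = 9, (-4)^2 = 16
|V|^2 = 25 * 9 * 16
= 3600


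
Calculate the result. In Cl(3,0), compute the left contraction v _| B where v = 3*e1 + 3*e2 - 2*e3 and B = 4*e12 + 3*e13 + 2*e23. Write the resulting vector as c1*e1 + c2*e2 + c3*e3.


Left contraction v _| B = <vB>_1 (grade-1 part of the geometric product vB).
Using e1_|e12 = e2, e2_|e12 = -e1, e1_|e13 = e3, e3_|e13 = -e1, e2_|e23 = e3, e3_|e23 = -e2:
e1 coeff: -v2*b12 - v3*b13 = -(3)*(4) - (-2)*(3) = -6
e2 coeff: v1*b12 - v3*b23 = (3)*(4) - (-2)*(2) = 16
e3 coeff: v1*b13 + v2*b23 = (3)*(3) + (3)*(2) = 15
v _| B = -6*e1 + 16*e2 + 15*e3


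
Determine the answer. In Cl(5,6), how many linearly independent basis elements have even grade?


Even subalgebra dimension = 2^(n-1)
n = 5 + 6 = 11
2^(11 - 1) = 2^10 = 1024
Verification: sum of C(11,k) for even k = 1 + 55 + 330 + 462 + 165 + 11 = 1024
Result = 1024


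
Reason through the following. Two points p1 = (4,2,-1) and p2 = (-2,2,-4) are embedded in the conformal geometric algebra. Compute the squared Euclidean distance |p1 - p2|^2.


p1 - p2 = (6, 0, 3)
|p1 - p2|^2 = 6^2 + 0^2 + 3^2
= 36 + 0 + 9
= 45


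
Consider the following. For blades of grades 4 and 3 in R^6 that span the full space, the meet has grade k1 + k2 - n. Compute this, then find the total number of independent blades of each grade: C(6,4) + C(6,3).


Meet grade = grade(A) + grade(B) - n
= 4 + 3 - 6 = 1
C(6,4) = 15
C(6,3) = 20
dim_A + dim_B = 15 + 20 = 35


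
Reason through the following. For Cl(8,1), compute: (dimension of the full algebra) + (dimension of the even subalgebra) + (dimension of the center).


n = 8 + 1 = 9
Total dim = 2^9 = 512
Even subalgebra dim = 2^8 = 256
n is odd, so center dim = 2
Sum = 512 + 256 + 2 = 770


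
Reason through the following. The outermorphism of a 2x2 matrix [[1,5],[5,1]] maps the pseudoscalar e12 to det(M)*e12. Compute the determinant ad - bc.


The outermorphism of a linear map f sends e1^e2 to f(e1)^f(e2).
f(e1) = 1*e1 + 5*e2
f(e2) = 5*e1 + 1*e2
f(e1) ^ f(e2) = (1*e1 + 5*e2) ^ (5*e1 + 1*e2)
= 1*1*e12 + 5*5*e21
= (1 - 25)*e12
= -24*e12
Coefficient = -24


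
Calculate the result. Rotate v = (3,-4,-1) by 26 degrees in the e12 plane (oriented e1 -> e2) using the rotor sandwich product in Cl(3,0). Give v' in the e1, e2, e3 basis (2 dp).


Rotor R = cos(13deg) - sin(13deg)*e12
Rotation angle theta = 2 * 13 = 26 degrees in the e12 plane (e1 -> e2).
The component perpendicular to the plane (e3) is invariant: v'_3 = v3 = -1.00
cos(26deg) = 0.8988, sin(26deg) = 0.4384
v'_1 = v1*cos(theta) - v2*sin(theta) = 3*0.8988 - (-4)*0.4384 = 4.45
v'_2 = v1*sin(theta) + v2*cos(theta) = 3*0.4384 + (-4)*0.8988 = -2.28
v' = 4.45*e1 - 2.28*e2 - 1.00*e3


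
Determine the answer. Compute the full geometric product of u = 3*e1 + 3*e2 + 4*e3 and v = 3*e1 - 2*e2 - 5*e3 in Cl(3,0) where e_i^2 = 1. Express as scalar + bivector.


In Cl(3,0): e_i^2 = 1, e_ie_j = -e_je_i for i != j.
Scalar part = u . v = 3*3 + 3*(-2) + 4*(-5)
= 9 + (-6) + (-20) = -17
e12 coeff = 3*(-2) - 3*3 = -6 - 9 = -15
e13 coeff = 3*(-5) - 4*3 = -15 - 12 = -27
e23 coeff = 3*(-5) - 4*(-2) = -15 - (-8) = -7
uv = -17 - 15*e12 - 27*e13 - 7*e23


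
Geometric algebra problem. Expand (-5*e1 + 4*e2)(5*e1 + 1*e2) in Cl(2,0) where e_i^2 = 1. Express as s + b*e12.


Expand: (-5*e1 + 4*e2)(5*e1 + 1*e2)
= (-5)*5*e1e1 + (-5)*1*e1e2 + 4*5*e2e1 + 4*1*e2e2
Using e1^2 = e2^2 = 1, e2e1 = -e1e2:
Scalar part s = (-5)*5 + 4*1 = -25 + 4 = -21
Bivector part b = (-5)*1 - 4*5 = -5 - 20 = -25
uv = -21 - 25*e12


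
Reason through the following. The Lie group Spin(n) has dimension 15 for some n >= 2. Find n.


dim Spin(n) = dim so(n) = n(n-1)/2.
Solve n(n-1)/2 = 15, i.e. n^2 - n - 30 = 0.
Discriminant = 1 + 8*15 = 121
n = (1 + sqrt(121))/2 = (1 + 11)/2 = 6


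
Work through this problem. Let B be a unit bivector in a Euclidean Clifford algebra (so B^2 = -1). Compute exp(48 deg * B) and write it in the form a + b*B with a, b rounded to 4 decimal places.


For a unit bivector B with B^2 = -1, the exponential series gives
e^(theta*B) = cos(theta) + sin(theta)*B (the GA analogue of Euler's formula).
theta = 48 degrees = 0.837758 rad
cos(48 deg) = 0.6691
sin(48 deg) = 0.7431
exp(theta*B) = 0.6691 + 0.7431*B


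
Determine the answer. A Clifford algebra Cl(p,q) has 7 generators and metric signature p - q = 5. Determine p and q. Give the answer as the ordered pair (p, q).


We need p + q = 7 and p - q = 5.
Adding: 2p = 7 + 5 = 12, so p = 6.
Then q = 7 - 6 = 1.
(p, q) = (6, 1)


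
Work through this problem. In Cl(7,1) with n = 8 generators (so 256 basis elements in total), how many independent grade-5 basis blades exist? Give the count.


Number of grade-k basis blades in Cl(p,q) with n = p + q is C(n, k).
n = 7 + 1 = 8
C(8, 5) = 8! / (5! * 3!)
= 40320 / (120 * 6)
= 56


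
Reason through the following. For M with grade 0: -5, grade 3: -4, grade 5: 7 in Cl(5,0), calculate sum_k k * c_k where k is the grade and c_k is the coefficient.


Grade-weighted sum = sum of grade_k * coefficient_k
0*(-5) = 0
3*(-4) = -12
5*7 = 35
Total = 0 + (-12) + 35 = 23


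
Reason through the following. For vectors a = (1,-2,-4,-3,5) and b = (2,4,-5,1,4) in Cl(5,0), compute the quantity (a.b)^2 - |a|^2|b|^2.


a . b = 1*2 + (-2)*4 + (-4)*(-5) + (-3)*1 + 5*4
= 2 + (-8) + 20 + (-3) + 20 = 31
|a|^2 = 1^2 + (-2)^2 + (-4)^2 + (-3)^2 + 5^2 = 55
|b|^2 = 2^2 + 4^2 + (-5)^2 + 1^2 + 4^2 = 62
(a.b)^2 = 31^2 = 961
|a|^2 * |b|^2 = 55 * 62 = 3410
Result = 961 - 3410 = -2449


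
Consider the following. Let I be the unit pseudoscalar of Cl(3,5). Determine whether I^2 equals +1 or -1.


The pseudoscalar I = e1...e_n (product of all n generators) of Cl(p,q) satisfies I^2 = (-1)^(q + n(n-1)/2).
p = 3, q = 5, n = p + q = 8
n(n-1)/2 = 8 * 7 / 2 = 28
Exponent = q + n(n-1)/2 = 5 + 28 = 33
I^2 = (-1)^33 = -1


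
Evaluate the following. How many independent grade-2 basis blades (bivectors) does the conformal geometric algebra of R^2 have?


The conformal model of R^2 uses Cl(3,1) with m = 2 + 2 = 4 generators.
Number of grade-2 blades = C(m, 2) = C(4, 2)
= 4*3/2 = 6


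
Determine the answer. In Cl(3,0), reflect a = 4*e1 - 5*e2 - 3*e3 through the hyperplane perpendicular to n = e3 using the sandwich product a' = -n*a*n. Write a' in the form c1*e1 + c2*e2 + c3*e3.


Reflection formula: a' = -n*a*n, with n = e3 (unit vector, n^2 = 1).
For reflection through hyperplane perp to e3:
The component along e3 flips sign, others stay.
a = (4, -5, -3)
a' = (4, -5, 3)
a' = 4*e1 - 5*e2 + 3*e3


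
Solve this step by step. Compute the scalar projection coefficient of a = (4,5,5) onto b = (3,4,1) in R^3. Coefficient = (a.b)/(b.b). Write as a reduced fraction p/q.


Projection coefficient = (a . b) / (b . b)
a . b = 4*3 + 5*4 + 5*1
= 12 + 20 + 5 = 37
b . b = 3^2 + 4^2 + 1^2
= 9 + 16 + 1 = 26
Coefficient = 37/26
In lowest terms: 37/26


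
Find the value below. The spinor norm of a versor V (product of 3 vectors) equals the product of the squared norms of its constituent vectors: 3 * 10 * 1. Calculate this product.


Spinor norm N(V) = |v1|^2 * |v2|^2 * ... * |v3|^2
= 3 * 10 * 1
Running product: 3, 30, 30
N(V) = 30


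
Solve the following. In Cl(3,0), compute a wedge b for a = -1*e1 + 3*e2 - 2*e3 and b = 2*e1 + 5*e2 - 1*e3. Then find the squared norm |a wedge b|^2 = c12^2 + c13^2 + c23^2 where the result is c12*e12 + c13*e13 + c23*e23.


a wedge b = (a1*b2 - a2*b1)*e12 + (a1*b3 - a3*b1)*e13 + (a2*b3 - a3*b2)*e23
e12 coeff: (-1)*5 - 3*2 = -5 - 6 = -11
e13 coeff: (-1)*(-1) - (-2)*2 = 1 - (-4) = 5
e23 coeff: 3*(-1) - (-2)*5 = -3 - (-10) = 7
|a wedge b|^2 = (-11)^2 + 5^2 + 7^2
= 121 + 25 + 49
= 195


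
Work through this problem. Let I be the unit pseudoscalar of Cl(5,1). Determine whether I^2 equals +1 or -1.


The pseudoscalar I = e1...e_n (product of all n generators) of Cl(p,q) satisfies I^2 = (-1)^(q + n(n-1)/2).
p = 5, q = 1, n = p + q = 6
n(n-1)/2 = 6 * 5 / 2 = 15
Exponent = q + n(n-1)/2 = 1 + 15 = 16
I^2 = (-1)^16 = +1


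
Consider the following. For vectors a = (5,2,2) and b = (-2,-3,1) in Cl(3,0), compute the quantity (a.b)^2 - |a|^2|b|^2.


a . b = 5*(-2) + 2*(-3) + 2*1
= -10 + (-6) + 2 = -14
|a|^2 = 5^2 + 2^2 + 2^2 = 33
|b|^2 = (-2)^2 + (-3)^2 + 1^2 = 14
(a.b)^2 = (-14)^2 = 196
|a|^2 * |b|^2 = 33 * 14 = 462
Result = 196 - 462 = -266


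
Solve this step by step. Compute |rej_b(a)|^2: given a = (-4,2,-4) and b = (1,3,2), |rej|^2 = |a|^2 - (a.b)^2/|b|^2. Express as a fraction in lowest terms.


|a|^2 = (-4)^2 + 2^2 + (-4)^2 = 36
|b|^2 = 1^2 + 3^2 + 2^2 = 14
a . b = (-4)*1 + 2*3 + (-4)*2 = -6
(a.b)^2 = (-6)^2 = 36
|rej|^2 = 36 - 36/14
= (504 - 36)/14
= 468/14
In lowest terms: 234/7


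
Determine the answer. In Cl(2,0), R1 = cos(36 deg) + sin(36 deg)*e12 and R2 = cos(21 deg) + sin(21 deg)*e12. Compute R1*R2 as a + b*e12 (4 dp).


Same-plane rotors commute and their half-angles add:
R1*R2 = cos(a1 + a2) + sin(a1 + a2)*e12.
a1 + a2 = 36 + 21 = 57 deg
cos(57 deg) = 0.5446
sin(57 deg) = 0.8387
R1*R2 = 0.5446 + 0.8387*e12


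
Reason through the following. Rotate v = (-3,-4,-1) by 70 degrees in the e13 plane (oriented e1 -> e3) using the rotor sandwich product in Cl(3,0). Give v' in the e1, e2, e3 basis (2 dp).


Rotor R = cos(35deg) - sin(35deg)*e13
Rotation angle theta = 2 * 35 = 70 degrees in the e13 plane (e1 -> e3).
The component perpendicular to the plane (e2) is invariant: v'_2 = v2 = -4.00
cos(70deg) = 0.3420, sin(70deg) = 0.9397
v'_1 = v1*cos(theta) - v3*sin(theta) = -3*0.3420 - (-1)*0.9397 = -0.09
v'_3 = v1*sin(theta) + v3*cos(theta) = -3*0.9397 + (-1)*0.3420 = -3.16
v' = -0.09*e1 - 4.00*e2 - 3.16*e3


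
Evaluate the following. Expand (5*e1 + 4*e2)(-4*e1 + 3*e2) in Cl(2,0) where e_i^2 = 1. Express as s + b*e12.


Expand: (5*e1 + 4*e2)(-4*e1 + 3*e2)
= 5*(-4)*e1e1 + 5*3*e1e2 + 4*(-4)*e2e1 + 4*3*e2e2
Using e1^2 = e2^2 = 1, e2e1 = -e1e2:
Scalar part s = 5*(-4) + 4*3 = -20 + 12 = -8
Bivector part b = 5*3 - 4*(-4) = 15 - (-16) = 31
uv = -8 + 31*e12


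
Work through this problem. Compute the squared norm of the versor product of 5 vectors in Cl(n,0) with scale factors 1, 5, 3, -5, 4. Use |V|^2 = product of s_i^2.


Each vector v_i has |v_i|^2 = s_i^2
Squared scales: 1^2 = 1, 5^2 = 25, 3^2 = 9, (-5)^2 = 25, 4^2 = 16
|V|^2 = 1 * 25 * 9 * 25 * 16
= 90000


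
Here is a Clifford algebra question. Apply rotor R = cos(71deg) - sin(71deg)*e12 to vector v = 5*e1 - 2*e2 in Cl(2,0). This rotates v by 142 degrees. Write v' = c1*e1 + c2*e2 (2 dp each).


Rotor R = cos(71deg) - sin(71deg)*e12
Rotation angle theta = 2 * 71 = 142 degrees
v' = R*v*~R rotates v by theta.
cos(142deg) = -0.7880, sin(142deg) = 0.6157
v'_1 = 5*cos(142deg) - (-2)*sin(142deg)
= 5*(-0.7880) - (-2)*0.6157
= -2.71
v'_2 = 5*sin(142deg) + (-2)*cos(142deg)
= 5*0.6157 + (-2)*(-0.7880)
= 4.65
v' = -2.71*e1 + 4.65*e2


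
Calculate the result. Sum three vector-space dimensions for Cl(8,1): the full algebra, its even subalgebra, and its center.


n = 8 + 1 = 9
Total dim = 2^9 = 512
Even subalgebra dim = 2^8 = 256
n is odd, so center dim = 2
Sum = 512 + 256 + 2 = 770


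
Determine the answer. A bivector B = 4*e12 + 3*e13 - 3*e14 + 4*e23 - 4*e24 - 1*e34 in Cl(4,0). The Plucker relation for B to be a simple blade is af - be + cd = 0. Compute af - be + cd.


Plucker relation: af - be + cd
a*f = 4*(-1) = -4
b*e = 3*(-4) = -12
c*d = (-3)*4 = -12
af - be + cd = -4 - (-12) + (-12)
= -4


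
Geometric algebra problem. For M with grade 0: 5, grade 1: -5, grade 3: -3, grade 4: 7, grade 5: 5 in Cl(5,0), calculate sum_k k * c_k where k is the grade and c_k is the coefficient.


Grade-weighted sum = sum of grade_k * coefficient_k
0*5 = 0
1*(-5) = -5
3*(-3) = -9
4*7 = 28
5*5 = 25
Total = 0 + (-5) + (-9) + 28 + 25 = 39


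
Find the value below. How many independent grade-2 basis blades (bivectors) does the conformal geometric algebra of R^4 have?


The conformal model of R^4 uses Cl(5,1) with m = 4 + 2 = 6 generators.
Number of grade-2 blades = C(m, 2) = C(6, 2)
= 6*5/2 = 15


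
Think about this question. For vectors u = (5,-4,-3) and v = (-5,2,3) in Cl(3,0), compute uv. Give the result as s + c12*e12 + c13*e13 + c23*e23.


In Cl(3,0): e_i^2 = 1, e_ie_j = -e_je_i for i != j.
Scalar part = u . v = 5*(-5) + (-4)*2 + (-3)*3
= -25 + (-8) + (-9) = -42
e12 coeff = 5*2 - (-4)*(-5) = 10 - 20 = -10
e13 coeff = 5*3 - (-3)*(-5) = 15 - 15 = 0
e23 coeff = (-4)*3 - (-3)*2 = -12 - (-6) = -6
uv = -42 - 10*e12 + 0*e13 - 6*e23


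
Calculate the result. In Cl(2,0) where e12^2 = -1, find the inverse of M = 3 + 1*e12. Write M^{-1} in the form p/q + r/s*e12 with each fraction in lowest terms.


M = 3 + 1*e12, where e12^2 = -1.
Since M commutes with its reverse ~M = a - b*e12, M * ~M = a^2 - b^2*e12^2 = a^2 + b^2.
So M^{-1} = ~M / (a^2 + b^2) = (a - b*e12)/(a^2 + b^2).
a^2 + b^2 = 9 + 1 = 10
Scalar part = 3/10 = 3/10
Bivector coeff = -1/10 = -1/10
M^{-1} = 3/10 - 1/10*e12


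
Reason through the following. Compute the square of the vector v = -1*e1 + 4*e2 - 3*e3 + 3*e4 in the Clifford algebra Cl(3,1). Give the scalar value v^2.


v^2 = sum of c_i^2 * e_i^2
Positive signature terms (e_i^2 = +1): (-1)^2 + 4^2 + (-3)^2 = 26
Negative signature terms (e_j^2 = -1): 3^2 = 9
v^2 = 26 - 9 = 17


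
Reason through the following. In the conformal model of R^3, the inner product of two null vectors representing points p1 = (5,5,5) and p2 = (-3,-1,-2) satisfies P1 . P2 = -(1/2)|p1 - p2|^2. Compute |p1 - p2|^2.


p1 - p2 = (8, 6, 7)
|p1 - p2|^2 = 8^2 + 6^2 + 7^2
= 64 + 36 + 49
= 149


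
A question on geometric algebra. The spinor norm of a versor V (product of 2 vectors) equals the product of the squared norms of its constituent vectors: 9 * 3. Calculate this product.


Spinor norm N(V) = |v1|^2 * |v2|^2 * ... * |v2|^2
= 9 * 3
Running product: 9, 27
N(V) = 27


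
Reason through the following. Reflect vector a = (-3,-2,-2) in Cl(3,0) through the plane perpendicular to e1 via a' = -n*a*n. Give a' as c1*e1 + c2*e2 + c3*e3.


Reflection formula: a' = -n*a*n, with n = e1 (unit vector, n^2 = 1).
For reflection through hyperplane perp to e1:
The component along e1 flips sign, others stay.
a = (-3, -2, -2)
a' = (3, -2, -2)
a' = 3*e1 - 2*e2 - 2*e3


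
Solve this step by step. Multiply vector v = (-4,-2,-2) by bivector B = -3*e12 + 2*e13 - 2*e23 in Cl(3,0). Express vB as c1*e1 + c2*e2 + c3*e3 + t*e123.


vB has grade-1 (vector) and grade-3 (trivector) parts: vB = (v _| B) + (v ^ B).
Vector part <vB>_1:
  e1: -v2*b12 - v3*b13 = -(-2)*(-3) - (-2)*(2) = -2
  e2: v1*b12 - v3*b23 = (-4)*(-3) - (-2)*(-2) = 8
  e3: v1*b13 + v2*b23 = (-4)*(2) + (-2)*(-2) = -4
Trivector part <vB>_3:
  e123: v1*b23 - v2*b13 + v3*b12 = (-4)*(-2) - (-2)*(2) + (-2)*(-3) = 18
vB = -2*e1 + 8*e2 - 4*e3 + 18*e123


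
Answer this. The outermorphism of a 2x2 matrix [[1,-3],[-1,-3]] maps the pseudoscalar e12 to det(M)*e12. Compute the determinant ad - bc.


The outermorphism of a linear map f sends e1^e2 to f(e1)^f(e2).
f(e1) = 1*e1 - 1*e2
f(e2) = -3*e1 - 3*e2
f(e1) ^ f(e2) = (1*e1 - 1*e2) ^ (-3*e1 - 3*e2)
= 1*(-3)*e12 + (-1)*(-3)*e21
= (-3 - 3)*e12
= -6*e12
Coefficient = -6


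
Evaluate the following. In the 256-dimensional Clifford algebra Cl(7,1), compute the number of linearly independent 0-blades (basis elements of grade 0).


Number of grade-k basis blades in Cl(p,q) with n = p + q is C(n, k).
n = 7 + 1 = 8
C(8, 0) = 8! / (0! * 8!)
= 40320 / (1 * 40320)
= 1


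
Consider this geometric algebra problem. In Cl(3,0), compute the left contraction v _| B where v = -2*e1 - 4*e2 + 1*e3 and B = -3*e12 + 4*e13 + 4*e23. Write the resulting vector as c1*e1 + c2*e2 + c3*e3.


Left contraction v _| B = <vB>_1 (grade-1 part of the geometric product vB).
Using e1_|e12 = e2, e2_|e12 = -e1, e1_|e13 = e3, e3_|e13 = -e1, e2_|e23 = e3, e3_|e23 = -e2:
e1 coeff: -v2*b12 - v3*b13 = -(-4)*(-3) - (1)*(4) = -16
e2 coeff: v1*b12 - v3*b23 = (-2)*(-3) - (1)*(4) = 2
e3 coeff: v1*b13 + v2*b23 = (-2)*(4) + (-4)*(4) = -24
v _| B = -16*e1 + 2*e2 - 24*e3


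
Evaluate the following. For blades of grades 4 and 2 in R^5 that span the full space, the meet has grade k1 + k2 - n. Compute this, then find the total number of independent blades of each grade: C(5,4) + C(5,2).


Meet grade = grade(A) + grade(B) - n
= 4 + 2 - 5 = 1
C(5,4) = 5
C(5,2) = 10
dim_A + dim_B = 5 + 10 = 15


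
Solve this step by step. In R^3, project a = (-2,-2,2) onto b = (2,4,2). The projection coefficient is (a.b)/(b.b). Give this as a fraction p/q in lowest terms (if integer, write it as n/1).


Projection coefficient = (a . b) / (b . b)
a . b = (-2)*2 + (-2)*4 + 2*2
= -4 + (-8) + 4 = -8
b . b = 2^2 + 4^2 + 2^2
= 4 + 16 + 4 = 24
Coefficient = -8/24
In lowest terms: -1/3


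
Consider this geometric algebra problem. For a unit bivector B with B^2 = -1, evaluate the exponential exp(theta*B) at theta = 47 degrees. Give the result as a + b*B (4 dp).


For a unit bivector B with B^2 = -1, the exponential series gives
e^(theta*B) = cos(theta) + sin(theta)*B (the GA analogue of Euler's formula).
theta = 47 degrees = 0.820305 rad
cos(47 deg) = 0.6820
sin(47 deg) = 0.7314
exp(theta*B) = 0.6820 + 0.7314*B


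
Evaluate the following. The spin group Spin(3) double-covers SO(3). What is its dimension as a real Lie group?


Spin(n) double-covers SO(n); both have Lie algebra so(n) of dimension n(n-1)/2.
n = 3
n(n-1) = 3 * 2 = 6
dim Spin(3) = 6/2 = 3


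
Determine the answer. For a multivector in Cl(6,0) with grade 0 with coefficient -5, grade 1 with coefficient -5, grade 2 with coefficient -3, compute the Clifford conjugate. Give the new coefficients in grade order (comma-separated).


Clifford conjugate sign for grade k: (-1)^(k(k+1)/2)
Grade 0: (-1)^(0*1/2) = (-1)^0 = 1, coeff -5 -> -5
Grade 1: (-1)^(1*2/2) = (-1)^1 = -1, coeff -5 -> 5
Grade 2: (-1)^(2*3/2) = (-1)^3 = -1, coeff -3 -> 3
Conjugated coefficients: -5, 5, 3


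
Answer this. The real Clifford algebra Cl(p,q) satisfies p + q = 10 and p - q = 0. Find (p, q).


We need p + q = 10 and p - q = 0.
Adding: 2p = 10 + 0 = 10, so p = 5.
Then q = 10 - 5 = 5.
(p, q) = (5, 5)


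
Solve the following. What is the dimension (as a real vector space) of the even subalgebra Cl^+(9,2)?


Even subalgebra dimension = 2^(n-1)
n = 9 + 2 = 11
2^(11 - 1) = 2^10 = 1024
Verification: sum of C(11,k) for even k = 1 + 55 + 330 + 462 + 165 + 11 = 1024
Result = 1024


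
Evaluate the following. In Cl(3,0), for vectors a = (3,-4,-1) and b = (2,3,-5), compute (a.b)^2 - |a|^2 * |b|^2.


a . b = 3*2 + (-4)*3 + (-1)*(-5)
= 6 + (-12) + 5 = -1
|a|^2 = 3^2 + (-4)^2 + (-1)^2 = 26
|b|^2 = 2^2 + 3^2 + (-5)^2 = 38
(a.b)^2 = (-1)^2 = 1
|a|^2 * |b|^2 = 26 * 38 = 988
Result = 1 - 988 = -987


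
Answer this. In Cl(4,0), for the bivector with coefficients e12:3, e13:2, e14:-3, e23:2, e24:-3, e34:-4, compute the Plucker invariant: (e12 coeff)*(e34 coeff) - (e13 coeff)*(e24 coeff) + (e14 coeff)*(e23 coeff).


Plucker relation: af - be + cd
a*f = 3*(-4) = -12
b*e = 2*(-3) = -6
c*d = (-3)*2 = -6
af - be + cd = -12 - (-6) + (-6)
= -12


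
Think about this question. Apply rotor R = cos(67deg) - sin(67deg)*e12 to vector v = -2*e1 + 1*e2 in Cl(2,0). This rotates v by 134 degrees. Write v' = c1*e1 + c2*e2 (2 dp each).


Rotor R = cos(67deg) - sin(67deg)*e12
Rotation angle theta = 2 * 67 = 134 degrees
v' = R*v*~R rotates v by theta.
cos(134deg) = -0.6947, sin(134deg) = 0.7193
v'_1 = -2*cos(134deg) - 1*sin(134deg)
= -2*(-0.6947) - 1*0.7193
= 0.67
v'_2 = -2*sin(134deg) + 1*cos(134deg)
= -2*0.7193 + 1*(-0.6947)
= -2.13
v' = 0.67*e1 - 2.13*e2


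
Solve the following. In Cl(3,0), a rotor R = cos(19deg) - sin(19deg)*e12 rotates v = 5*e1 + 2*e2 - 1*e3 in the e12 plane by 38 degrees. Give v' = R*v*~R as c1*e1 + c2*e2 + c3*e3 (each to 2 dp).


Rotor R = cos(19deg) - sin(19deg)*e12
Rotation angle theta = 2 * 19 = 38 degrees in the e12 plane (e1 -> e2).
The component perpendicular to the plane (e3) is invariant: v'_3 = v3 = -1.00
cos(38deg) = 0.7880, sin(38deg) = 0.6157
v'_1 = v1*cos(theta) - v2*sin(theta) = 5*0.7880 - 2*0.6157 = 2.71
v'_2 = v1*sin(theta) + v2*cos(theta) = 5*0.6157 + 2*0.7880 = 4.65
v' = 2.71*e1 + 4.65*e2 - 1.00*e3


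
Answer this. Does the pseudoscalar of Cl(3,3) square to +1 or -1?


The pseudoscalar I = e1...e_n (product of all n generators) of Cl(p,q) satisfies I^2 = (-1)^(q + n(n-1)/2).
p = 3, q = 3, n = p + q = 6
n(n-1)/2 = 6 * 5 / 2 = 15
Exponent = q + n(n-1)/2 = 3 + 15 = 18
I^2 = (-1)^18 = +1


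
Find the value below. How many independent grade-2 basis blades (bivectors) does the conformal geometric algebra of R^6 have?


The conformal model of R^6 uses Cl(7,1) with m = 6 + 2 = 8 generators.
Number of grade-2 blades = C(m, 2) = C(8, 2)
= 8*7/2 = 28


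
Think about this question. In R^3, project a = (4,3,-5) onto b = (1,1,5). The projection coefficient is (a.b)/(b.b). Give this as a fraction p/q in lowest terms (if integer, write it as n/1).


Projection coefficient = (a . b) / (b . b)
a . b = 4*1 + 3*1 + (-5)*5
= 4 + 3 + (-25) = -18
b . b = 1^2 + 1^2 + 5^2
= 1 + 1 + 25 = 27
Coefficient = -18/27
In lowest terms: -2/3


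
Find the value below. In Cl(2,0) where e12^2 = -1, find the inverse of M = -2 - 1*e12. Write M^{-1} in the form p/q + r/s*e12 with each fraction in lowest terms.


M = -2 - 1*e12, where e12^2 = -1.
Since M commutes with its reverse ~M = a - b*e12, M * ~M = a^2 - b^2*e12^2 = a^2 + b^2.
So M^{-1} = ~M / (a^2 + b^2) = (a - b*e12)/(a^2 + b^2).
a^2 + b^2 = 4 + 1 = 5
Scalar part = -2/5 = -2/5
Bivector coeff = 1/5 = 1/5
M^{-1} = -2/5 + 1/5*e12


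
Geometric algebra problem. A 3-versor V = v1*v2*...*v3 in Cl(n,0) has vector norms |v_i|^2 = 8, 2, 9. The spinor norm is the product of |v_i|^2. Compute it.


Spinor norm N(V) = |v1|^2 * |v2|^2 * ... * |v3|^2
= 8 * 2 * 9
Running product: 8, 16, 144
N(V) = 144


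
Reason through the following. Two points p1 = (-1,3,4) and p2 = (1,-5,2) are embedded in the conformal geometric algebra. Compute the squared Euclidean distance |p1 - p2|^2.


p1 - p2 = (-2, 8, 2)
|p1 - p2|^2 = (-2)^2 + 8^2 + 2^2
= 4 + 64 + 4
= 72


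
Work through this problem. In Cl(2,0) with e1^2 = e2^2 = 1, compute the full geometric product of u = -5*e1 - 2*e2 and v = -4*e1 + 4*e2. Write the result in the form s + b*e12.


Expand: (-5*e1 - 2*e2)(-4*e1 + 4*e2)
= (-5)*(-4)*e1e1 + (-5)*4*e1e2 + (-2)*(-4)*e2e1 + (-2)*4*e2e2
Using e1^2 = e2^2 = 1, e2e1 = -e1e2:
Scalar part s = (-5)*(-4) + (-2)*4 = 20 + (-8) = 12
Bivector part b = (-5)*4 - (-2)*(-4) = -20 - 8 = -28
uv = 12 - 28*e12


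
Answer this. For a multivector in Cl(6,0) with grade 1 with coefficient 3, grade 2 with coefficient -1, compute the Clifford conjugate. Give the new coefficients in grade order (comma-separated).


Clifford conjugate sign for grade k: (-1)^(k(k+1)/2)
Grade 1: (-1)^(1*2/2) = (-1)^1 = -1, coeff 3 -> -3
Grade 2: (-1)^(2*3/2) = (-1)^3 = -1, coeff -1 -> 1
Conjugated coefficients: -3, 1


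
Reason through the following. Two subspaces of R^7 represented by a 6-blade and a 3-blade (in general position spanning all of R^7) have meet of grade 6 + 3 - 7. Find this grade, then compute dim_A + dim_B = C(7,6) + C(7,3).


Meet grade = grade(A) + grade(B) - n
= 6 + 3 - 7 = 2
C(7,6) = 7
C(7,3) = 35
dim_A + dim_B = 7 + 35 = 42


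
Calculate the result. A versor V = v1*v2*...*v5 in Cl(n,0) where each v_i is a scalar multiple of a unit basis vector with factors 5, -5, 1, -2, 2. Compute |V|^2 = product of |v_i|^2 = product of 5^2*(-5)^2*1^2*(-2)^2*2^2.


Each vector v_i has |v_i|^2 = s_i^2
Squared scales: 5^2 = 25, (-5)^2 = 25, 1^2 = 1, (-2)^2 = 4, 2^2 = 4
|V|^2 = 25 * 25 * 1 * 4 * 4
= 10000


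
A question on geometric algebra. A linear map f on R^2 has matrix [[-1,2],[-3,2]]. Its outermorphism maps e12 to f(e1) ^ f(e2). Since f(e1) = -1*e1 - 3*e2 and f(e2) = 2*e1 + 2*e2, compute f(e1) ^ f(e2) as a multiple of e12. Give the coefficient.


The outermorphism of a linear map f sends e1^e2 to f(e1)^f(e2).
f(e1) = -1*e1 - 3*e2
f(e2) = 2*e1 + 2*e2
f(e1) ^ f(e2) = (-1*e1 - 3*e2) ^ (2*e1 + 2*e2)
= (-1)*2*e12 + (-3)*2*e21
= (-2 - (-6))*e12
= 4*e12
Coefficient = 4


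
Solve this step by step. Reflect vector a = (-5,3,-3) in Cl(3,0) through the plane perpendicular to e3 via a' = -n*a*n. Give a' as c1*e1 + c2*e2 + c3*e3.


Reflection formula: a' = -n*a*n, with n = e3 (unit vector, n^2 = 1).
For reflection through hyperplane perp to e3:
The component along e3 flips sign, others stay.
a = (-5, 3, -3)
a' = (-5, 3, 3)
a' = -5*e1 + 3*e2 + 3*e3


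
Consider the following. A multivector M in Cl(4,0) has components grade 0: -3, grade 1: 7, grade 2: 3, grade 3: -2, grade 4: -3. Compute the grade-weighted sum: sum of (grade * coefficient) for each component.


Grade-weighted sum = sum of grade_k * coefficient_k
0*(-3) = 0
1*7 = 7
2*3 = 6
3*(-2) = -6
4*(-3) = -12
Total = 0 + 7 + 6 + (-6) + (-12) = -5


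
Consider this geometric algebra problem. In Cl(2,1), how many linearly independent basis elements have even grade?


Even subalgebra dimension = 2^(n-1)
n = 2 + 1 = 3
2^(3 - 1) = 2^2 = 4
Verification: sum of C(3,k) for even k = 1 + 3 = 4
Result = 4


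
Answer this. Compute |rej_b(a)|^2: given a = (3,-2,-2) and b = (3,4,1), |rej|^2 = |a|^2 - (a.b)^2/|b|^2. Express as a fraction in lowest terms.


|a|^2 = 3^2 + (-2)^2 + (-2)^2 = 17
|b|^2 = 3^2 + 4^2 + 1^2 = 26
a . b = 3*3 + (-2)*4 + (-2)*1 = -1
(a.b)^2 = (-1)^2 = 1
|rej|^2 = 17 - 1/26
= (442 - 1)/26
= 441/26
In lowest terms: 441/26
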